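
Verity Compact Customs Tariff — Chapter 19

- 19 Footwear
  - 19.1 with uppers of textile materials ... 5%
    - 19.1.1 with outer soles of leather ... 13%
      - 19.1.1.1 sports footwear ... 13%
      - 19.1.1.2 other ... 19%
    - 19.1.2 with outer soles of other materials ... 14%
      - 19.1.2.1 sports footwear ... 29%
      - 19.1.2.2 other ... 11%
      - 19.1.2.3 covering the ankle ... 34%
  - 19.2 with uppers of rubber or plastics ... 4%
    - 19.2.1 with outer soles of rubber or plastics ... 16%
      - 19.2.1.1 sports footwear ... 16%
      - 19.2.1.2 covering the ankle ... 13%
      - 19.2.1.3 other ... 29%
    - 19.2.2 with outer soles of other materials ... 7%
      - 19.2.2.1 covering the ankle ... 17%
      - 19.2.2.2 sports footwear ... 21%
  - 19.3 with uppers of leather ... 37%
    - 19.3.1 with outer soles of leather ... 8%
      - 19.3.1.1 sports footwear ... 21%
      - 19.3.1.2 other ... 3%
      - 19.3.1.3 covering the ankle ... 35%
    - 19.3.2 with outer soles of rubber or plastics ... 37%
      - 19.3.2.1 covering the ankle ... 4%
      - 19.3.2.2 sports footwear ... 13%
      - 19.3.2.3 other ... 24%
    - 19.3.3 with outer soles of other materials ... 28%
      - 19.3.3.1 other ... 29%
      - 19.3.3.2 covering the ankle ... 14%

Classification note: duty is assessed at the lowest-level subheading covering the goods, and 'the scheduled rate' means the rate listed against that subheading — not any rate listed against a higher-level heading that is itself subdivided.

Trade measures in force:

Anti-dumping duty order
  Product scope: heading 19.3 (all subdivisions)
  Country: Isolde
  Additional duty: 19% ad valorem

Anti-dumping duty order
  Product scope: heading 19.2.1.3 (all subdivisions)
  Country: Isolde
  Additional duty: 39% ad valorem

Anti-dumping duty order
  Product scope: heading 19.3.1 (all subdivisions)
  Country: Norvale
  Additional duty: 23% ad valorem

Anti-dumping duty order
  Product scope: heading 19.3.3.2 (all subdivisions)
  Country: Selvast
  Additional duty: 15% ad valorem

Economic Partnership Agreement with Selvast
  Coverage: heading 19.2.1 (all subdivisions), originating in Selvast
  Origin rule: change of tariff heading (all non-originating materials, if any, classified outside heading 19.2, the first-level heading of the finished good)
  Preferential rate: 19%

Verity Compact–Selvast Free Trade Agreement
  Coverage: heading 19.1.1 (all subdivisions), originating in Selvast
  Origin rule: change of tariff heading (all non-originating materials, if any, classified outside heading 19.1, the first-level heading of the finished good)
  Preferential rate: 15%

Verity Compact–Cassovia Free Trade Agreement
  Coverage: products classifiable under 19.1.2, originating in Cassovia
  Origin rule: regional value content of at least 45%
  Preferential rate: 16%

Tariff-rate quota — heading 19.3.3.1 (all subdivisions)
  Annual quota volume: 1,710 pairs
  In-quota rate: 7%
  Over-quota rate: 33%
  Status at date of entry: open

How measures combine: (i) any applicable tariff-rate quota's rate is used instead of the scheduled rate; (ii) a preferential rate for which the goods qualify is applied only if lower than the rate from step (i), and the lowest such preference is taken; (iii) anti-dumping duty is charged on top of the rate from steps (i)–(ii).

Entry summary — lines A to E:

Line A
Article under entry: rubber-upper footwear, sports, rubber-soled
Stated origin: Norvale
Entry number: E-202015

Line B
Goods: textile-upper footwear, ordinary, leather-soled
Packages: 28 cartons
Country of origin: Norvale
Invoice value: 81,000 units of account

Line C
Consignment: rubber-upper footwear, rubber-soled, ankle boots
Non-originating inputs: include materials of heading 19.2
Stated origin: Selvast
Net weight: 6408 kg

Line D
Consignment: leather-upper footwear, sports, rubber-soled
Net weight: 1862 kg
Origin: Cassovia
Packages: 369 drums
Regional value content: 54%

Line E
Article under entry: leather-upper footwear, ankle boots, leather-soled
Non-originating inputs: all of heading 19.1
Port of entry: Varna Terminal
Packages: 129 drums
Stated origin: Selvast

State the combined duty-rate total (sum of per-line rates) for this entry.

96%

Line A: rubber-upper → 19.2; rubber-soled → 19.2.1; sports → 19.2.1.1. Scheduled 16%. No special measure applies. → 16%.
Line B: textile-upper → 19.1; leather-soled → 19.1.1; ordinary → 19.1.1.2. Scheduled 19%. No special measure applies. → 19%.
Line C: rubber-upper → 19.2; rubber-soled → 19.2.1; ankle boots → 19.2.1.2. Scheduled 13%. Selvast agreement on 19.2.1: CTH not met; Selvast agreement on 19.1.1: 19.2.1.2 not covered. → 13%.
Line D: leather-upper → 19.3; rubber-soled → 19.3.2; sports → 19.3.2.2. Scheduled 13%. Cassovia agreement on 19.1.2: 19.3.2.2 not covered. → 13%.
Line E: leather-upper → 19.3; leather-soled → 19.3.1; ankle boots → 19.3.1.3. Scheduled 35%. Selvast agreement on 19.2.1: 19.3.1.3 not covered; Selvast agreement on 19.1.1: 19.3.1.3 not covered. → 35%.
Sum: 16% + 19% + 13% + 13% + 35% = 96%.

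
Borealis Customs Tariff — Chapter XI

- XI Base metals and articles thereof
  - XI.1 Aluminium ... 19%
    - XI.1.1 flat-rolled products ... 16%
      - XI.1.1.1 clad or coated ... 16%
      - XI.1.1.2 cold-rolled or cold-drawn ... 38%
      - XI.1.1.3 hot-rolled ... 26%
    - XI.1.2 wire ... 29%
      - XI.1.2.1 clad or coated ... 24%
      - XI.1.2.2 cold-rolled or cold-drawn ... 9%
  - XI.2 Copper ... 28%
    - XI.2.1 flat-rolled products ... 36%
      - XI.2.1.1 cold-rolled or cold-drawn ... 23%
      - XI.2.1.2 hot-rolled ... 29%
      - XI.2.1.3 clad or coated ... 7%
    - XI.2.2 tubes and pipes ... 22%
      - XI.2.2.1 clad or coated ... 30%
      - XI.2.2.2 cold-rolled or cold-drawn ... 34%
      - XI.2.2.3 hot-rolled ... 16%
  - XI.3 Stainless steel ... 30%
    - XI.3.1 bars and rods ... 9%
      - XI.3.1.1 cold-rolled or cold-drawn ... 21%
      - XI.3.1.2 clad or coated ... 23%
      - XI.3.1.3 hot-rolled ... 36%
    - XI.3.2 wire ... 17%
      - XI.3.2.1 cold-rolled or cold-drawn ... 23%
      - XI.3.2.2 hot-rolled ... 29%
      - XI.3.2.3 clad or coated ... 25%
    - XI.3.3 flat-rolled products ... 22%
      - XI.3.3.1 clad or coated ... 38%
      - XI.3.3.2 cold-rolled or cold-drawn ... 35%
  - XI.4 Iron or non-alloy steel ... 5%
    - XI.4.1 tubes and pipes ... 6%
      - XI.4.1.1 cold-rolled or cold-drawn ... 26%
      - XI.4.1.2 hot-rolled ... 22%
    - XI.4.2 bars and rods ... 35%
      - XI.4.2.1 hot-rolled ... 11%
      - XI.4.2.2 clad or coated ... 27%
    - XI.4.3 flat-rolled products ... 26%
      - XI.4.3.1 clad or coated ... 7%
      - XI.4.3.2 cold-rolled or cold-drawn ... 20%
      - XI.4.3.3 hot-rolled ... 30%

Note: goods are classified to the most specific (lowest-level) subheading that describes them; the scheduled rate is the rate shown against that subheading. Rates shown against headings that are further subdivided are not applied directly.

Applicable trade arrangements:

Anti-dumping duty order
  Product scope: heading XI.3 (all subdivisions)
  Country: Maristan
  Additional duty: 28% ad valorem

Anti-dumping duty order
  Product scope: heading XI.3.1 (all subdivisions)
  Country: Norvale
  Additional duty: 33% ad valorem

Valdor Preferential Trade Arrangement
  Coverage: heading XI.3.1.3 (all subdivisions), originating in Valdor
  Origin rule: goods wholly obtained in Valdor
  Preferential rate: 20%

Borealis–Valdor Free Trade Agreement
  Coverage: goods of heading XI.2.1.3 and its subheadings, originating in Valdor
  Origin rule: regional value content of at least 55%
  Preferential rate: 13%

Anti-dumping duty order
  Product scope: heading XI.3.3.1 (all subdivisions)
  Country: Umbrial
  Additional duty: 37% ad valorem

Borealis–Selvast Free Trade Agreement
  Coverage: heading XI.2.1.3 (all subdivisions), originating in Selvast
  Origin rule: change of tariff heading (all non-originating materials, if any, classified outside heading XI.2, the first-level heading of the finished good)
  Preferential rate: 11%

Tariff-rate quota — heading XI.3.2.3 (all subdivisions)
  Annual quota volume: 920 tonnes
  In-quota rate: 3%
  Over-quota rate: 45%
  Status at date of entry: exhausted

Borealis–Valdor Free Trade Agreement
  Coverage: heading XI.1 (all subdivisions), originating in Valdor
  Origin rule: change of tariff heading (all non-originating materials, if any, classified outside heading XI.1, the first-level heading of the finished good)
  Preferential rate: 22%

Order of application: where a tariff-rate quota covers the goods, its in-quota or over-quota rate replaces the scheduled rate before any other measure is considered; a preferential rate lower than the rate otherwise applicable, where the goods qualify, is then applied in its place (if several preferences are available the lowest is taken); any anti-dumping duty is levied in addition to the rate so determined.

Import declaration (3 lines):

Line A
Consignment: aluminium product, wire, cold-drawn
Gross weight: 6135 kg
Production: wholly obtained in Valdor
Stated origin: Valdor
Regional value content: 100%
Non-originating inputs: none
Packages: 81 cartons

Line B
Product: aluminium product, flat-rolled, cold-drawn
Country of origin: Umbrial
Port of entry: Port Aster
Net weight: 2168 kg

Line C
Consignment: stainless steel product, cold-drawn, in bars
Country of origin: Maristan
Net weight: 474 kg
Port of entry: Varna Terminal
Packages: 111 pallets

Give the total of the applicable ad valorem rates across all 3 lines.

Line A: aluminium → XI.1; wire → XI.1.2; cold-drawn → XI.1.2.2. Scheduled 9%. Valdor agreement on XI.3.1.3: XI.1.2.2 not covered; Valdor agreement on XI.2.1.3: XI.1.2.2 not covered; Valdor agreement on XI.1: CTH met → 22% available; preference 22% not lower than 9% → no reduction. → 9%.
Line B: aluminium → XI.1; flat-rolled → XI.1.1; cold-drawn → XI.1.1.2. Scheduled 38%. No special measure applies. → 38%.
Line C: stainless steel → XI.3; in bars → XI.3.1; cold-drawn → XI.3.1.1. Scheduled 21%. anti-dumping (Maristan, XI.3): +28%; total 21% + 28% = 49%. → 49%.
Sum: 9% + 38% + 49% = 96%.

96%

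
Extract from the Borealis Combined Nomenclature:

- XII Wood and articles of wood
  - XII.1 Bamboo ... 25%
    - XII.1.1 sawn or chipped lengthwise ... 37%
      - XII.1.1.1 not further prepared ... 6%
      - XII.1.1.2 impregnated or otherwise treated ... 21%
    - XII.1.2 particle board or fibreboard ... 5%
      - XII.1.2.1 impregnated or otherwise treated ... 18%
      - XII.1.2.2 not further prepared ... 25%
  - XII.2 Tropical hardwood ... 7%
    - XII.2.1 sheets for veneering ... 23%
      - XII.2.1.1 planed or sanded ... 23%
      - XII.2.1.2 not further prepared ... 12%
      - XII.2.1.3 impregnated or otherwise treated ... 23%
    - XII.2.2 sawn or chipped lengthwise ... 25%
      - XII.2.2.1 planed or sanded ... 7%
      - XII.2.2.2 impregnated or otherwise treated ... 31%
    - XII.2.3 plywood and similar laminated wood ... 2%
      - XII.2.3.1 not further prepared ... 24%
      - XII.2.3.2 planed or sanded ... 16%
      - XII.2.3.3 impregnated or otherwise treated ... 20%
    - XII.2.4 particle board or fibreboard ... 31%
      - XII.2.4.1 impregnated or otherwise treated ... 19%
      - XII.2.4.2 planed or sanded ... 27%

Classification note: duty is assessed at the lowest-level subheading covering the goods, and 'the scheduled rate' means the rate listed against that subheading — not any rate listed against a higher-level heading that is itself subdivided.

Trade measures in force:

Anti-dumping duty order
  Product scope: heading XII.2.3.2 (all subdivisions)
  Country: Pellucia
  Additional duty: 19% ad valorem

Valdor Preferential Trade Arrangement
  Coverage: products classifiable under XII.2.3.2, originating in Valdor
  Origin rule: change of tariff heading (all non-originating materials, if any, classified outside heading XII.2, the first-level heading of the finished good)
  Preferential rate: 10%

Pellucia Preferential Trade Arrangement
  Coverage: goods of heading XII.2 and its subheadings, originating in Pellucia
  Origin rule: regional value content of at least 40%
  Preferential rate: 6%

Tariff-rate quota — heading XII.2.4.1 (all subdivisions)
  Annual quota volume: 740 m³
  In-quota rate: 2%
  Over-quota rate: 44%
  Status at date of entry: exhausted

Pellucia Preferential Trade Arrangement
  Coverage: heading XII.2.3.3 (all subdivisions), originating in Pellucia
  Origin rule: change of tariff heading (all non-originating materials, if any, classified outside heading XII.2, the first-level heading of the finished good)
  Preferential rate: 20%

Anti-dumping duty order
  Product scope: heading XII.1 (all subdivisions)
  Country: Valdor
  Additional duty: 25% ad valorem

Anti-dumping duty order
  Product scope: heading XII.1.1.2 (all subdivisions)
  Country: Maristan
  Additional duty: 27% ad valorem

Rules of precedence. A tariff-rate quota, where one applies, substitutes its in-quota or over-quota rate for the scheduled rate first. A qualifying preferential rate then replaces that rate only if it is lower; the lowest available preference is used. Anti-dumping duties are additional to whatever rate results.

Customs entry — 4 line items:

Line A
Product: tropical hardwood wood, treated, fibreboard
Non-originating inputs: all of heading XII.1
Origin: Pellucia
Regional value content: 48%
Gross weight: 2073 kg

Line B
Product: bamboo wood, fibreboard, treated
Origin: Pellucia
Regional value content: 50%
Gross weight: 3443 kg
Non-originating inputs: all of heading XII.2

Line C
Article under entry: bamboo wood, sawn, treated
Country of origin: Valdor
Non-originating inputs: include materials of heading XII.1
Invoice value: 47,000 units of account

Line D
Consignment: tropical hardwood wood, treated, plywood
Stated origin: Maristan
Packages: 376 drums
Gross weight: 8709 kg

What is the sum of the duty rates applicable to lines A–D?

90%

Line A: tropical hardwood → XII.2; fibreboard → XII.2.4; treated → XII.2.4.1. Scheduled 19%. quota on XII.2.4.1 exhausted → over-quota 44%; Pellucia agreement on XII.2: RVC ≥ 40% → 6% available; Pellucia agreement on XII.2.3.3: XII.2.4.1 not covered; preferential 6%. → 6%.
Line B: bamboo → XII.1; fibreboard → XII.1.2; treated → XII.1.2.1. Scheduled 18%. Pellucia agreement on XII.2: XII.1.2.1 not covered; Pellucia agreement on XII.2.3.3: XII.1.2.1 not covered. → 18%.
Line C: bamboo → XII.1; sawn → XII.1.1; treated → XII.1.1.2. Scheduled 21%. Valdor agreement on XII.2.3.2: XII.1.1.2 not covered; anti-dumping (Valdor, XII.1): +25%; total 21% + 25% = 46%. → 46%.
Line D: tropical hardwood → XII.2; plywood → XII.2.3; treated → XII.2.3.3. Scheduled 20%. No special measure applies. → 20%.
Sum: 6% + 18% + 46% + 20% = 90%.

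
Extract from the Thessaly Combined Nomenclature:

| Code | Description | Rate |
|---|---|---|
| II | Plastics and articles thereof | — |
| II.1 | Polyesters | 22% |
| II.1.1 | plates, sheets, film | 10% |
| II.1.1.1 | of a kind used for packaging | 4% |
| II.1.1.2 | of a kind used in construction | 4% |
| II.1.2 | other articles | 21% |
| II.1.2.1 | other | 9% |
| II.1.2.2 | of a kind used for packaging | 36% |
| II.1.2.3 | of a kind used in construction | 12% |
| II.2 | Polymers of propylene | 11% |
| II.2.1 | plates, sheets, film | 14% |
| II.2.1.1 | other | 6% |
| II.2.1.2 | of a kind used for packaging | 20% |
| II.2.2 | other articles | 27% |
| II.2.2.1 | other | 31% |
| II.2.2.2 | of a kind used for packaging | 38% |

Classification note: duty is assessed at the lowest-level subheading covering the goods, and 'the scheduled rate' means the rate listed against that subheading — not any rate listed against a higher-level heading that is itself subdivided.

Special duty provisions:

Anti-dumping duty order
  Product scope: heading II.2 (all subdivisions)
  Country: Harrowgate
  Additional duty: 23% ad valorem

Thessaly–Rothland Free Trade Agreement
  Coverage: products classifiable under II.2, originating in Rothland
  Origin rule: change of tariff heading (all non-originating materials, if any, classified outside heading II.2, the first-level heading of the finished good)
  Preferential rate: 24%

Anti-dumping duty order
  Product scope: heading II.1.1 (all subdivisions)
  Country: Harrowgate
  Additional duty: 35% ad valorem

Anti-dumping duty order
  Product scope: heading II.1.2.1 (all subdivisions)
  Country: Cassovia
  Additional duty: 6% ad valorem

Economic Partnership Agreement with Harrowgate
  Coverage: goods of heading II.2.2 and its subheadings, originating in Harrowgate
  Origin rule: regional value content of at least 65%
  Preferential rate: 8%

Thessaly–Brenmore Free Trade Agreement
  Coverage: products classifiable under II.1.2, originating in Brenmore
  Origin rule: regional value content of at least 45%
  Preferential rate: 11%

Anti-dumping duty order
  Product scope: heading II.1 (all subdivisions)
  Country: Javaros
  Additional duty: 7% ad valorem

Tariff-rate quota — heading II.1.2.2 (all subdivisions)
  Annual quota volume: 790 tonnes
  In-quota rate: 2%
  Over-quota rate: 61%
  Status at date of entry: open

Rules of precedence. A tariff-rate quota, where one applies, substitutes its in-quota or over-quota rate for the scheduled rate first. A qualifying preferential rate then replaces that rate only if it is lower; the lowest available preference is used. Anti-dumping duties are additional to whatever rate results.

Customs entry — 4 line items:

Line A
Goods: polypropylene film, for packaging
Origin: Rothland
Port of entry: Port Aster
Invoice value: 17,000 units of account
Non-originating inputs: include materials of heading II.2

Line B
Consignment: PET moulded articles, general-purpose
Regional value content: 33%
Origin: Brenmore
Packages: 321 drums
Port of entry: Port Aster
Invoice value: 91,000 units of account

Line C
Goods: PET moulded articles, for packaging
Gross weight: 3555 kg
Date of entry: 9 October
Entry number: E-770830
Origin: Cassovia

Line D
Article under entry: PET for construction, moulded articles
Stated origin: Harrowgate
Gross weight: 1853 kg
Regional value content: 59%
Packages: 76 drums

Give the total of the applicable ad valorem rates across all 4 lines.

43%

Line A: polypropylene → II.2; film → II.2.1; for packaging → II.2.1.2. Scheduled 20%. Rothland agreement on II.2: CTH not met. → 20%.
Line B: PET → II.1; moulded articles → II.1.2; general-purpose → II.1.2.1. Scheduled 9%. Brenmore agreement on II.1.2: RVC < 45%. → 9%.
Line C: PET → II.1; moulded articles → II.1.2; for packaging → II.1.2.2. Scheduled 36%. quota on II.1.2.2 open → in-quota 2%. → 2%.
Line D: PET → II.1; moulded articles → II.1.2; for construction → II.1.2.3. Scheduled 12%. Harrowgate agreement on II.2.2: II.1.2.3 not covered. → 12%.
Sum: 20% + 9% + 2% + 12% = 43%.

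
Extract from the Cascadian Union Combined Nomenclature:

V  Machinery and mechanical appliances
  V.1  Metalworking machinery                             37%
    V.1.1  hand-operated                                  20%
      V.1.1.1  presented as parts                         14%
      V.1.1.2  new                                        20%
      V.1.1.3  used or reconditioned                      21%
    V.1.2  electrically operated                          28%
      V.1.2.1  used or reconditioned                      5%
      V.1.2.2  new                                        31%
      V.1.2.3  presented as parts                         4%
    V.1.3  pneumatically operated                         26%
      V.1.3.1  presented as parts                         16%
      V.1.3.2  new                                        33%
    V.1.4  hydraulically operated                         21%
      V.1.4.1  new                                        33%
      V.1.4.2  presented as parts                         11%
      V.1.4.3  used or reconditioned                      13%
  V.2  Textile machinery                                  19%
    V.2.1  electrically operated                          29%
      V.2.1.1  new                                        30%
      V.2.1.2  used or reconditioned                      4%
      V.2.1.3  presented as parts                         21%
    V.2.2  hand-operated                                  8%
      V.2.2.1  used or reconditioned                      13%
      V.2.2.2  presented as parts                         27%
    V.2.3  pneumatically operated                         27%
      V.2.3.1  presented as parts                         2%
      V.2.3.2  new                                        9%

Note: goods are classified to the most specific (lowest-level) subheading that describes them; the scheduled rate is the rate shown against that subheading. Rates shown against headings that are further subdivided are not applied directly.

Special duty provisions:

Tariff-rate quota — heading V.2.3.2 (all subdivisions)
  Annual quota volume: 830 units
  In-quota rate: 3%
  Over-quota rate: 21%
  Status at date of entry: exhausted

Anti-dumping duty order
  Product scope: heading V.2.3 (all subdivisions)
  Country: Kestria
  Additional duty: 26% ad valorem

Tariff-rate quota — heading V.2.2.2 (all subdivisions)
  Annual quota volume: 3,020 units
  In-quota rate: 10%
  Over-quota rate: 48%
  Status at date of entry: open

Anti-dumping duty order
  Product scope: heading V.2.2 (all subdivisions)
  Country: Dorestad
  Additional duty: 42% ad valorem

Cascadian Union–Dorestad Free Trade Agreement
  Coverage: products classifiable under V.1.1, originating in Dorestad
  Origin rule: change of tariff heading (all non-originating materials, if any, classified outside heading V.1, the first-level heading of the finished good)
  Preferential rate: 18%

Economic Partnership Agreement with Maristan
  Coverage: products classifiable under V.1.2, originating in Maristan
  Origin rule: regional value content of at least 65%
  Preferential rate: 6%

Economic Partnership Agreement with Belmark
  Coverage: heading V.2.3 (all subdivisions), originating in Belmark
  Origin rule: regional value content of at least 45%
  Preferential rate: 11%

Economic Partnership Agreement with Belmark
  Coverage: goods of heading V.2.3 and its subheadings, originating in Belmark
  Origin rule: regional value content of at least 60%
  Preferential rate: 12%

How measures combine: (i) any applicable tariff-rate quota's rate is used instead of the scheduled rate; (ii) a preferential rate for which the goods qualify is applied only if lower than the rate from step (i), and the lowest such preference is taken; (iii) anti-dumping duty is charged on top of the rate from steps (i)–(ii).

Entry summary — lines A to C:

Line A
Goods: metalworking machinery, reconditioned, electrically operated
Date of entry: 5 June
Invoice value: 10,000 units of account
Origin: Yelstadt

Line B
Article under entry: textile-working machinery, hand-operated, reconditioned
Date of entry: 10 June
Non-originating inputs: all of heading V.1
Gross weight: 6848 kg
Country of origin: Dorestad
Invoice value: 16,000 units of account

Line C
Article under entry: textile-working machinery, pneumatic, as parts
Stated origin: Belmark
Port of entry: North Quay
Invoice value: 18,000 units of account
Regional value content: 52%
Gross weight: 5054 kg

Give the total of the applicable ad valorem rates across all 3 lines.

Line A: metalworking → V.1; electrically operated → V.1.2; reconditioned → V.1.2.1. Scheduled 5%. No special measure applies. → 5%.
Line B: textile-working → V.2; hand-operated → V.2.2; reconditioned → V.2.2.1. Scheduled 13%. Dorestad agreement on V.1.1: V.2.2.1 not covered; anti-dumping (Dorestad, V.2.2): +42%; total 13% + 42% = 55%. → 55%.
Line C: textile-working → V.2; pneumatic → V.2.3; as parts → V.2.3.1. Scheduled 2%. Belmark agreement on V.2.3: RVC ≥ 45% → 11% available; Belmark agreement on V.2.3: RVC < 60%; preference 11% not lower than 2% → no reduction. → 2%.
Sum: 5% + 55% + 2% = 62%.

62%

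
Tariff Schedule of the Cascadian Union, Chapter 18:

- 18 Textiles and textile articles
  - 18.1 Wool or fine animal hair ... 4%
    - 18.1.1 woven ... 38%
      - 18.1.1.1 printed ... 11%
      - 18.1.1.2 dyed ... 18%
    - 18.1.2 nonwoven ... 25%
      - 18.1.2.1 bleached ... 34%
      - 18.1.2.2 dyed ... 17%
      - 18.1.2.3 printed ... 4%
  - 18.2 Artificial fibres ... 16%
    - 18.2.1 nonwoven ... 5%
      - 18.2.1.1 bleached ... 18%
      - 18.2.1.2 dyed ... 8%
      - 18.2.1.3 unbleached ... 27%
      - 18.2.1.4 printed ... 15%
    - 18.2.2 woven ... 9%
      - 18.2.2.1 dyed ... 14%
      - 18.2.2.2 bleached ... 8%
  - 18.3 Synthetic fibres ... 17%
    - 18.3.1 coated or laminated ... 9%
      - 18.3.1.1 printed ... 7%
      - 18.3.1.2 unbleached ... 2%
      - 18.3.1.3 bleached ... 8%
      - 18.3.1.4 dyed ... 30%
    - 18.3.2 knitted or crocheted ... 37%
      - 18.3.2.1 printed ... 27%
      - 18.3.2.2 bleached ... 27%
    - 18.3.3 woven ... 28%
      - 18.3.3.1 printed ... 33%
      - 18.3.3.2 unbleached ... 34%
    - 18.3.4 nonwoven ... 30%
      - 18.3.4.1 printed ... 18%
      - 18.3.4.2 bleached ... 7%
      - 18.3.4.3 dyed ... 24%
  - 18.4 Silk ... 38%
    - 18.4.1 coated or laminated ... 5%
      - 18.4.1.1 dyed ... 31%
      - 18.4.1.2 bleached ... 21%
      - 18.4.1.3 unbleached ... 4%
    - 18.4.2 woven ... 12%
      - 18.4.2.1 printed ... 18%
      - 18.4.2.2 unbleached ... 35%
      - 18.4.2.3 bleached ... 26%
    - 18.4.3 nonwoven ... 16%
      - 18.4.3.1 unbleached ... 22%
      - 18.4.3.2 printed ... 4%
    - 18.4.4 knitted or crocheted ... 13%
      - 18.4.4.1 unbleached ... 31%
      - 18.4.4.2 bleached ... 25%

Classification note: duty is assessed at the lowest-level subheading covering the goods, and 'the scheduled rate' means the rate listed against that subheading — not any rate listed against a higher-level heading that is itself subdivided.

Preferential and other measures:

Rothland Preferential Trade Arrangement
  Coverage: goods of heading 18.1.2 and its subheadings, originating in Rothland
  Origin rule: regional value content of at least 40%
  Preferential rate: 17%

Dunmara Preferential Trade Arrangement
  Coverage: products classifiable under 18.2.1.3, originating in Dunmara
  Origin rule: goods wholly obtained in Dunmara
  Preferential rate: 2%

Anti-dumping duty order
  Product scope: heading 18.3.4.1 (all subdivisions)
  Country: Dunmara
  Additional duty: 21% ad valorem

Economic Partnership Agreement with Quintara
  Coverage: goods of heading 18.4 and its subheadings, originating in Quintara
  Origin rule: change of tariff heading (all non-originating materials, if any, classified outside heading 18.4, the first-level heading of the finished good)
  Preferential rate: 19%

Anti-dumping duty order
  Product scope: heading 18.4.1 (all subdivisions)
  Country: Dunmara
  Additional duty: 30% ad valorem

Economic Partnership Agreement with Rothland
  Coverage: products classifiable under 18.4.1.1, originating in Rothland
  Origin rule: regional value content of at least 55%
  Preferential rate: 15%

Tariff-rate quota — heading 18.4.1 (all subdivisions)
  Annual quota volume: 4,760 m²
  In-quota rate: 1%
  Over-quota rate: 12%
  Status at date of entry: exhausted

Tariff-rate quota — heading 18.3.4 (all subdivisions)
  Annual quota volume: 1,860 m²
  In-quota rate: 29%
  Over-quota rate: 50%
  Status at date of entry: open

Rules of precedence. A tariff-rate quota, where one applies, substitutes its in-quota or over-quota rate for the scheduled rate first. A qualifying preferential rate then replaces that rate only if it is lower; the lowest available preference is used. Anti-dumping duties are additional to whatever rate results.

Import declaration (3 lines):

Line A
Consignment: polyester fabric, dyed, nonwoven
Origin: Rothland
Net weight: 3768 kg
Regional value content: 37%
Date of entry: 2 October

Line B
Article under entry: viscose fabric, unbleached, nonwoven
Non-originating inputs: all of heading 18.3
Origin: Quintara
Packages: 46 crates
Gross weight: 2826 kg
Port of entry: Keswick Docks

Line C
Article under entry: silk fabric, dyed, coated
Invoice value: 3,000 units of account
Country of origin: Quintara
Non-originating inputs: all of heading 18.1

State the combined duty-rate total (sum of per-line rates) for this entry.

68%

Line A: polyester → 18.3; nonwoven → 18.3.4; dyed → 18.3.4.3. Scheduled 24%. quota on 18.3.4 open → in-quota 29%; Rothland agreement on 18.1.2: 18.3.4.3 not covered; Rothland agreement on 18.4.1.1: 18.3.4.3 not covered. → 29%.
Line B: viscose → 18.2; nonwoven → 18.2.1; unbleached → 18.2.1.3. Scheduled 27%. Quintara agreement on 18.4: 18.2.1.3 not covered. → 27%.
Line C: silk → 18.4; coated → 18.4.1; dyed → 18.4.1.1. Scheduled 31%. quota on 18.4.1 exhausted → over-quota 12%; Quintara agreement on 18.4: CTH met → 19% available; preference 19% not lower than 12% → no reduction. → 12%.
Sum: 29% + 27% + 12% = 68%.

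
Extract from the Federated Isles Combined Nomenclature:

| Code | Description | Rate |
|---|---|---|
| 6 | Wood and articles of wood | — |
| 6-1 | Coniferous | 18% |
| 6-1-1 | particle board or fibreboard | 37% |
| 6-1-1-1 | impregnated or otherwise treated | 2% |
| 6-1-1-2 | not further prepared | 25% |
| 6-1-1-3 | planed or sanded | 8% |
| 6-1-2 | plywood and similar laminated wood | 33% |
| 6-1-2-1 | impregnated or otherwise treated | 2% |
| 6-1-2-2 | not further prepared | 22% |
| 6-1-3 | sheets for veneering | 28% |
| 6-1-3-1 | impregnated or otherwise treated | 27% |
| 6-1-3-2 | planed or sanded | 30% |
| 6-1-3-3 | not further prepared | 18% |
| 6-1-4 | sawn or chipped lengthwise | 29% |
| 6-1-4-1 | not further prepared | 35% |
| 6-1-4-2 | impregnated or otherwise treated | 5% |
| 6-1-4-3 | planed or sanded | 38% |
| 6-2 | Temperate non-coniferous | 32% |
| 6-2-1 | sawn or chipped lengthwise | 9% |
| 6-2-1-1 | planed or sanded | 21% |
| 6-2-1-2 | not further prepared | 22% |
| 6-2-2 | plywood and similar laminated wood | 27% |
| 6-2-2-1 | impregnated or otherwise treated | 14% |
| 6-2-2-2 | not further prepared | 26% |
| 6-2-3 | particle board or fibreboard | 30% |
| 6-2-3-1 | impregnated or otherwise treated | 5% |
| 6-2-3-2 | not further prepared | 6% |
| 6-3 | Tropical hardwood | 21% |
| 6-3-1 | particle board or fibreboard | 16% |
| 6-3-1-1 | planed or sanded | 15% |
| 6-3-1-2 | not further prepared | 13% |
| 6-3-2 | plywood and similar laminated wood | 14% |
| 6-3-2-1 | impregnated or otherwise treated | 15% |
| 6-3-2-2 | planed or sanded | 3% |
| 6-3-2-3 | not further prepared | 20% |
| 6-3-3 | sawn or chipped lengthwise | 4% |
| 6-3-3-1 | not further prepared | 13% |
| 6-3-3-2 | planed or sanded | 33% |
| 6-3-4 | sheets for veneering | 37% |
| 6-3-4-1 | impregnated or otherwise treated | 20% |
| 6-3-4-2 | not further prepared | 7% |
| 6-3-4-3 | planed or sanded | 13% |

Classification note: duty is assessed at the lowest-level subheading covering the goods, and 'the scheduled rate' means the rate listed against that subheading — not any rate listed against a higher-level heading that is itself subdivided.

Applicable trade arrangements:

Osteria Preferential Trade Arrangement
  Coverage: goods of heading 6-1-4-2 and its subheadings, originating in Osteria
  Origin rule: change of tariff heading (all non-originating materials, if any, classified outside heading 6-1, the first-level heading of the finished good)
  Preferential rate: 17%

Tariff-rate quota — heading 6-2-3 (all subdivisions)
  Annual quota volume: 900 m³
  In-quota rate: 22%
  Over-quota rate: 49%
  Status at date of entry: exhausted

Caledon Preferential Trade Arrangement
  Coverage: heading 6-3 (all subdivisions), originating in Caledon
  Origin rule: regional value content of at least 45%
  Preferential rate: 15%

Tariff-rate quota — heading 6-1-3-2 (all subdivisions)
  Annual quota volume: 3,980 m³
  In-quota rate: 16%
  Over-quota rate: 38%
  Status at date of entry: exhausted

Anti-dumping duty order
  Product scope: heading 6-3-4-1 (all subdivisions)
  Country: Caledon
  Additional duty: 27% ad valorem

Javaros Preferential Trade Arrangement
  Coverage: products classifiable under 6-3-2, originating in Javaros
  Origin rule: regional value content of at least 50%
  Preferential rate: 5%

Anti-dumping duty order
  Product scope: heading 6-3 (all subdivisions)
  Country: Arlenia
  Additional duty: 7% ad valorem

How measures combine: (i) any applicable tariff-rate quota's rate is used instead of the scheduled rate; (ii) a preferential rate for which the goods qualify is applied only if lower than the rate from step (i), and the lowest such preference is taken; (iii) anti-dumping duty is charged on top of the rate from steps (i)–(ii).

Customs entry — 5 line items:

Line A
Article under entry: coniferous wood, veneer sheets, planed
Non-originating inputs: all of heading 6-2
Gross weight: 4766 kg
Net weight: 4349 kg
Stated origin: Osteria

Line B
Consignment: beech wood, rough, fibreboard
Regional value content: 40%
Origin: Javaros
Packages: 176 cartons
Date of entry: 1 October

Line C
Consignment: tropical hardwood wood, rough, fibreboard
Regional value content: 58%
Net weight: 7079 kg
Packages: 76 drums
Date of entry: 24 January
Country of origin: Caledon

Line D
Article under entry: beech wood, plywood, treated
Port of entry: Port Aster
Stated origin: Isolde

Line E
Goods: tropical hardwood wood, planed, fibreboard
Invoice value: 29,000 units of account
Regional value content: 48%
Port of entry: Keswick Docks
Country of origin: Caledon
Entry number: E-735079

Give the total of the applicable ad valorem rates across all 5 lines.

Line A: coniferous → 6-1; veneer sheets → 6-1-3; planed → 6-1-3-2. Scheduled 30%. quota on 6-1-3-2 exhausted → over-quota 38%; Osteria agreement on 6-1-4-2: 6-1-3-2 not covered. → 38%.
Line B: beech → 6-2; fibreboard → 6-2-3; rough → 6-2-3-2. Scheduled 6%. quota on 6-2-3 exhausted → over-quota 49%; Javaros agreement on 6-3-2: 6-2-3-2 not covered. → 49%.
Line C: tropical hardwood → 6-3; fibreboard → 6-3-1; rough → 6-3-1-2. Scheduled 13%. Caledon agreement on 6-3: RVC ≥ 45% → 15% available; preference 15% not lower than 13% → no reduction. → 13%.
Line D: beech → 6-2; plywood → 6-2-2; treated → 6-2-2-1. Scheduled 14%. No special measure applies. → 14%.
Line E: tropical hardwood → 6-3; fibreboard → 6-3-1; planed → 6-3-1-1. Scheduled 15%. Caledon agreement on 6-3: RVC ≥ 45% → 15% available; preference 15% not lower than 15% → no reduction. → 15%.
Sum: 38% + 49% + 13% + 14% + 15% = 129%.

129%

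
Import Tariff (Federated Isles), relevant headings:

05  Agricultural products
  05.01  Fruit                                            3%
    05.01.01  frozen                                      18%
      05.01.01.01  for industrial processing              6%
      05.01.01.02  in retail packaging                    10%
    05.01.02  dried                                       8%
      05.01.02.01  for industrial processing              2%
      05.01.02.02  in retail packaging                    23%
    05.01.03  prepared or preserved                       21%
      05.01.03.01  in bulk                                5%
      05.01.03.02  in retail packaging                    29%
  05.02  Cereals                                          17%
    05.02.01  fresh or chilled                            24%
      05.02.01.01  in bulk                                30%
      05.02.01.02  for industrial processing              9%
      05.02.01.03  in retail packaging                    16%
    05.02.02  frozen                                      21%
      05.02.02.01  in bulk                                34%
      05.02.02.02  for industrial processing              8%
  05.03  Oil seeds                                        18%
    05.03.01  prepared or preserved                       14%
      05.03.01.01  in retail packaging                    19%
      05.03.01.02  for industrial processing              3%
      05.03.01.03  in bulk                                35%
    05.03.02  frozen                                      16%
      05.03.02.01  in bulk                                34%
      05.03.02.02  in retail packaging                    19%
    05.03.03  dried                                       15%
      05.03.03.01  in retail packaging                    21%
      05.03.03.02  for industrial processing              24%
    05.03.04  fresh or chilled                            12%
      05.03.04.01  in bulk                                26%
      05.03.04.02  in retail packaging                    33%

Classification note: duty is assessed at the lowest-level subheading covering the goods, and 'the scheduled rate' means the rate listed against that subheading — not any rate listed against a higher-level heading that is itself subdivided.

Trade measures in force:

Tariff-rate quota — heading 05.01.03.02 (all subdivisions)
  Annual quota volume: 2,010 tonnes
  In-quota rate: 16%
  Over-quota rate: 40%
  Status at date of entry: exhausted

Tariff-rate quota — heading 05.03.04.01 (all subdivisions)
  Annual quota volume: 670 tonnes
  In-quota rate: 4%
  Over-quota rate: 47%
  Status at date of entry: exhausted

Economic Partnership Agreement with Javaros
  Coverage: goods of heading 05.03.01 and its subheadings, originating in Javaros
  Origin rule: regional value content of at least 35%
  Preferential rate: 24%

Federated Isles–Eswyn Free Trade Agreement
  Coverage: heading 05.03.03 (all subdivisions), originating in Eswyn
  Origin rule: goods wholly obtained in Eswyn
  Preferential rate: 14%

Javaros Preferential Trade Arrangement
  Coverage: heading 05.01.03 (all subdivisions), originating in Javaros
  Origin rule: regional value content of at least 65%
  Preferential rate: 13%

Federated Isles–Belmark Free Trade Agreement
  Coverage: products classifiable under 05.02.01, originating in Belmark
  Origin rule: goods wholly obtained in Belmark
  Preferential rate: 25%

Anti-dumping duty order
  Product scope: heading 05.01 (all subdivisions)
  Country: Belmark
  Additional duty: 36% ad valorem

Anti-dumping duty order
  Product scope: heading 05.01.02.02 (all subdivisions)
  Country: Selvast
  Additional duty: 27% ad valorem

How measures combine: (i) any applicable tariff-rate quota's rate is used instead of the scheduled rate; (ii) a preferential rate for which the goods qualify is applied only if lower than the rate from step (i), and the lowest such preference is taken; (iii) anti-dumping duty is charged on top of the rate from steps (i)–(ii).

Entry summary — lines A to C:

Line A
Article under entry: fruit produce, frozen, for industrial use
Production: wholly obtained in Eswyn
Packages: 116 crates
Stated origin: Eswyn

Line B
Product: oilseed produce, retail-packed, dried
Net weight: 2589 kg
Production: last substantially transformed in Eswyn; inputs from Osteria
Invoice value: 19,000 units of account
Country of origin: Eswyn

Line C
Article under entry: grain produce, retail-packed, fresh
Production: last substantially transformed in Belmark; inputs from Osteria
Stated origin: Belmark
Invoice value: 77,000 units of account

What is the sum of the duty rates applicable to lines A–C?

43%

Line A: fruit → 05.01; frozen → 05.01.01; for industrial use → 05.01.01.01. Scheduled 6%. Eswyn agreement on 05.03.03: 05.01.01.01 not covered. → 6%.
Line B: oilseed → 05.03; dried → 05.03.03; retail-packed → 05.03.03.01. Scheduled 21%. Eswyn agreement on 05.03.03: not wholly obtained. → 21%.
Line C: grain → 05.02; fresh → 05.02.01; retail-packed → 05.02.01.03. Scheduled 16%. Belmark agreement on 05.02.01: not wholly obtained. → 16%.
Sum: 6% + 21% + 16% = 43%.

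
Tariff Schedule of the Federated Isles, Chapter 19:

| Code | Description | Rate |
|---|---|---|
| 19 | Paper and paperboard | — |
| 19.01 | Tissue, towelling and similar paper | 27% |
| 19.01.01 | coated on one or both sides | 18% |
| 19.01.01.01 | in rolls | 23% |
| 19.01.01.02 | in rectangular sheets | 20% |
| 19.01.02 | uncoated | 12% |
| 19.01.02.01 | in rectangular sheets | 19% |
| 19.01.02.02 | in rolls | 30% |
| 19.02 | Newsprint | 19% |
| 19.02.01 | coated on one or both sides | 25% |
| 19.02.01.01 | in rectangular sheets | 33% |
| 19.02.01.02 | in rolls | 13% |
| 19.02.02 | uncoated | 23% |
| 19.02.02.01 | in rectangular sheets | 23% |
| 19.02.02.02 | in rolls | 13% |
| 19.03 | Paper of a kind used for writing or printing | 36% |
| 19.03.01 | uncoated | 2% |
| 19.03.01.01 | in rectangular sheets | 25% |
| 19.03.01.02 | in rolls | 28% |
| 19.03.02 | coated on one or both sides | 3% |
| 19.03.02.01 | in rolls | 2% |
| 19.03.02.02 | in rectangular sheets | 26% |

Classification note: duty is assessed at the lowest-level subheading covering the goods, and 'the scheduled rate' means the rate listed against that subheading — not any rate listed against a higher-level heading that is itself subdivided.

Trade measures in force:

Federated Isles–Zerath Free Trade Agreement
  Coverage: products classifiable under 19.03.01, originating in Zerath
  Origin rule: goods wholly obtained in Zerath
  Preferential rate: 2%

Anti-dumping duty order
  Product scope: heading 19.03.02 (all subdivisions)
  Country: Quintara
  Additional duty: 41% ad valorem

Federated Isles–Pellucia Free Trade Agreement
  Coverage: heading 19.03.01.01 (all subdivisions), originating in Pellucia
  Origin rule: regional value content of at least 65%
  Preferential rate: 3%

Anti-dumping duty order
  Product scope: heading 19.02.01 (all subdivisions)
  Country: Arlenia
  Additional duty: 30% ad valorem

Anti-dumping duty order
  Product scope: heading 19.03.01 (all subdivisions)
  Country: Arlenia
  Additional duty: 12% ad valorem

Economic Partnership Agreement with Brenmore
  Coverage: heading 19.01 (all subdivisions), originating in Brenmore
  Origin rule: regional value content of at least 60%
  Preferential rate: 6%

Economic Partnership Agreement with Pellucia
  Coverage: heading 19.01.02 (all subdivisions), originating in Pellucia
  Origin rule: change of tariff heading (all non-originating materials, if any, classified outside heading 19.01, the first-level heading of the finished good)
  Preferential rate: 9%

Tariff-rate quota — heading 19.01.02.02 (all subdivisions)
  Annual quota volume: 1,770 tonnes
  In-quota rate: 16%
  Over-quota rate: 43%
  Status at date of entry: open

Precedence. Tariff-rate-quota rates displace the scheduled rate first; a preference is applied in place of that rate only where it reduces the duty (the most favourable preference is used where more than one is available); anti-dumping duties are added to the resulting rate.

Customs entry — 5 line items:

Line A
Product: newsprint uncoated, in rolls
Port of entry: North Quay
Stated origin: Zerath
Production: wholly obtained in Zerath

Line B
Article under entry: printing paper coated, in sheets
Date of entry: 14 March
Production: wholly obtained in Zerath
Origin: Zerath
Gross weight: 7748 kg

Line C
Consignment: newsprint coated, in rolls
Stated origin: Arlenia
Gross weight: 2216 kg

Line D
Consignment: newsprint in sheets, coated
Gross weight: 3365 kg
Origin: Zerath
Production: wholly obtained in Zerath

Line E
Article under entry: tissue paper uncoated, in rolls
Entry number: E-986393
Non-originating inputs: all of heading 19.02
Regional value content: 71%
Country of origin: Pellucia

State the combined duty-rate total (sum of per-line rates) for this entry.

Line A: newsprint → 19.02; uncoated → 19.02.02; in rolls → 19.02.02.02. Scheduled 13%. Zerath agreement on 19.03.01: 19.02.02.02 not covered. → 13%.
Line B: printing paper → 19.03; coated → 19.03.02; in sheets → 19.03.02.02. Scheduled 26%. Zerath agreement on 19.03.01: 19.03.02.02 not covered. → 26%.
Line C: newsprint → 19.02; coated → 19.02.01; in rolls → 19.02.01.02. Scheduled 13%. anti-dumping (Arlenia, 19.02.01): +30%; total 13% + 30% = 43%. → 43%.
Line D: newsprint → 19.02; coated → 19.02.01; in sheets → 19.02.01.01. Scheduled 33%. Zerath agreement on 19.03.01: 19.02.01.01 not covered. → 33%.
Line E: tissue paper → 19.01; uncoated → 19.01.02; in rolls → 19.01.02.02. Scheduled 30%. quota on 19.01.02.02 open → in-quota 16%; Pellucia agreement on 19.03.01.01: 19.01.02.02 not covered; Pellucia agreement on 19.01.02: CTH met → 9% available; preferential 9%. → 9%.
Sum: 13% + 26% + 43% + 33% + 9% = 124%.

124%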